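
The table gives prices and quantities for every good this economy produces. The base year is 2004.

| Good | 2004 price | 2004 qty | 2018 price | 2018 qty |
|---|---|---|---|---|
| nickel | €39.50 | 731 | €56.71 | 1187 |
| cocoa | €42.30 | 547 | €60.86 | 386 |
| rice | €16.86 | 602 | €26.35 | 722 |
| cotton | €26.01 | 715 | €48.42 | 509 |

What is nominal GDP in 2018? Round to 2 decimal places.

€134477.21

Nominal GDP 2018 = Σ (p_2018 × q_2018) = 56.71·1187 + 60.86·386 + 26.35·722 + 48.42·509 = 134477.21.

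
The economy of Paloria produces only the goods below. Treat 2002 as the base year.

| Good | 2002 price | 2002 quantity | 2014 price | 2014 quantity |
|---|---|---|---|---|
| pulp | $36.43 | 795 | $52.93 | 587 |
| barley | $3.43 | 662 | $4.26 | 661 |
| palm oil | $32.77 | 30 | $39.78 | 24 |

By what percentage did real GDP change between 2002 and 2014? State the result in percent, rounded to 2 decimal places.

-24.14%

Real GDP 2002 = Nominal GDP 2002 = 36.43·795 + 3.43·662 + 32.77·30 = 32215.61.
Real GDP 2014 (at 2002 prices) = 36.43·587 + 3.43·661 + 32.77·24 = 24438.12.
Real growth = 24438.12/32215.61 − 1 = -0.2414.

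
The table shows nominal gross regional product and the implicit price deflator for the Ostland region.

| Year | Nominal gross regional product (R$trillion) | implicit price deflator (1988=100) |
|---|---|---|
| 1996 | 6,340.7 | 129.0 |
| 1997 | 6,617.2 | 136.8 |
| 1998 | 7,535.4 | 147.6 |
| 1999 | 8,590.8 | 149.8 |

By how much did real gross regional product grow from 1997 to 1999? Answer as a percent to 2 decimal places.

Real gross regional product 1997 = 6617.2/1.368 = 4837.13.
Real gross regional product 1999 = 8590.8/1.498 = 5734.85.
Change = 5734.85/4837.13 − 1 = 0.1856.

18.56%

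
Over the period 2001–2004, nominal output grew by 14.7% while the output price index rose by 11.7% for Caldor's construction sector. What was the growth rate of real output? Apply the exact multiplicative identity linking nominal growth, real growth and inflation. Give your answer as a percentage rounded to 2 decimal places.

(1 + g_nom) = (1 + g_real)(1 + π), so g_real = 1.1470 / 1.1170 − 1 = 0.02686.

2.69%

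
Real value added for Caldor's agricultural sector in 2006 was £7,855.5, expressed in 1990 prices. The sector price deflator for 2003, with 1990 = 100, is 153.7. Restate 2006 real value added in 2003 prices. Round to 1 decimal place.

£12,073.9

Real value added in 2003 prices = Real value added in 1990 prices × (P_2003/P_1990) = 7855.5 × 1.537 = 12073.90.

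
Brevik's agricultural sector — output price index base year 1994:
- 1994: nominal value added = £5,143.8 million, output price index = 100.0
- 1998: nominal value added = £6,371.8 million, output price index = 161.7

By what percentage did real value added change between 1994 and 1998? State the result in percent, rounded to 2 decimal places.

-23.39%

Real value added 1994 = 5143.8 / 1.000 = 5143.80.
Real value added 1998 = 6371.8 / 1.617 = 3940.51.
Real growth = 3940.51 / 5143.80 − 1 = -0.2339.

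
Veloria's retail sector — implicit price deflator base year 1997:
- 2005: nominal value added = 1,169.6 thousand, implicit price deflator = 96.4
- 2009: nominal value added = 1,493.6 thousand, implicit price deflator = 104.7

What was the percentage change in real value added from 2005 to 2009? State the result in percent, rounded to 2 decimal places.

Deflate each year: 2005 → 1169.6/0.964 = 1213.28; 2009 → 1493.6/1.047 = 1426.55.
So real value added changed by 1426.55/1213.28 − 1 = 0.1758, i.e. 17.58%.

17.58%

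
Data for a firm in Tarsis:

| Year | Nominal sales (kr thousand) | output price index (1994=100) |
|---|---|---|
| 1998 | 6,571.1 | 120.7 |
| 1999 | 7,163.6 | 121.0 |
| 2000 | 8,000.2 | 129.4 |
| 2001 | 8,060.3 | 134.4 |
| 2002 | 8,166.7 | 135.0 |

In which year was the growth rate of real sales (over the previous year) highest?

1999: real = 7163.6/1.210 = 5920.33; growth vs 1998 (5444.16) = 8.75%.
2000: real = 8000.2/1.294 = 6182.53; growth vs 1999 (5920.33) = 4.43%.
2001: real = 8060.3/1.344 = 5997.25; growth vs 2000 (6182.53) = -3.00%.
2002: real = 8166.7/1.350 = 6049.41; growth vs 2001 (5997.25) = 0.87%.

1999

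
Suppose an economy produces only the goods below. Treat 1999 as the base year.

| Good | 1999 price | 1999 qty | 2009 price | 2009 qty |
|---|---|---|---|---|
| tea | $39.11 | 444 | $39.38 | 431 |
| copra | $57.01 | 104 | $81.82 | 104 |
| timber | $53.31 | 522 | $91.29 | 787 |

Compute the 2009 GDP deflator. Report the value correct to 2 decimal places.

Nominal GDP 2009 = 39.38·431 + 81.82·104 + 91.29·787 = 97327.29.
Real GDP 2009 (at 1999 prices) = 39.11·431 + 57.01·104 + 53.31·787 = 64740.42.
Deflator = Nominal/Real × 100 = 97327.29/64740.42 × 100 = 150.335.

150.33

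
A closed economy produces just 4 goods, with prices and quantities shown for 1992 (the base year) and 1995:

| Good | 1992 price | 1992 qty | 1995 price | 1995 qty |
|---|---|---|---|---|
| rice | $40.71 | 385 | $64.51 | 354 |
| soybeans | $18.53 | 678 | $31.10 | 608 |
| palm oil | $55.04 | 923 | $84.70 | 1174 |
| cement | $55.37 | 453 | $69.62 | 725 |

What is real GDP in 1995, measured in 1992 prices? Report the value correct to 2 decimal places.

Real GDP 1995 = Σ (p_1992 × q_1995) = 40.71·354 + 18.53·608 + 55.04·1174 + 55.37·725 = 130437.79.

$130437.79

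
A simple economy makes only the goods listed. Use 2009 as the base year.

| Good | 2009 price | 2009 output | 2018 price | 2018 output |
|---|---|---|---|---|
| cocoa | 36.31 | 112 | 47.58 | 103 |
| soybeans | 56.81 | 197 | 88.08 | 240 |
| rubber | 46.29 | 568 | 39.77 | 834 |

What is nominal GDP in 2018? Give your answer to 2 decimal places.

Nominal GDP 2018 = Σ (p_2018 × q_2018) = 47.58·103 + 88.08·240 + 39.77·834 = 59208.12.

59208.12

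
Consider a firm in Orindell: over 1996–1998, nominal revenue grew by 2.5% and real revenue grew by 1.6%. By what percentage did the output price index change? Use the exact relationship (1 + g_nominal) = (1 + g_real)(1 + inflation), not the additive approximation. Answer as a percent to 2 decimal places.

(1 + g_nom) = (1 + g_real)(1 + π), so π = 1.0250 / 1.0160 − 1 = 0.00886.

0.89%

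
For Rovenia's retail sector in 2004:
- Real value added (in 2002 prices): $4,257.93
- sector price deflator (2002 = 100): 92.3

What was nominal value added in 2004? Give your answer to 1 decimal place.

Nominal value added = Real × (sector price deflator/100) = 4257.93 × 0.923 = 3930.07.

$3,930.1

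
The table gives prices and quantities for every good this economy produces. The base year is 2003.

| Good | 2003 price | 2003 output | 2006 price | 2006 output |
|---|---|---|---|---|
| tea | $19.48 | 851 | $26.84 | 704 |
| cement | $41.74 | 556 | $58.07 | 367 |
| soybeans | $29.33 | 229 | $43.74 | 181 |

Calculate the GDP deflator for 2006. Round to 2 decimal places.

140.13

Nominal GDP 2006 = 26.84·704 + 58.07·367 + 43.74·181 = 48123.99.
Real GDP 2006 (at 2003 prices) = 19.48·704 + 41.74·367 + 29.33·181 = 34341.23.
Deflator = Nominal/Real × 100 = 48123.99/34341.23 × 100 = 140.135.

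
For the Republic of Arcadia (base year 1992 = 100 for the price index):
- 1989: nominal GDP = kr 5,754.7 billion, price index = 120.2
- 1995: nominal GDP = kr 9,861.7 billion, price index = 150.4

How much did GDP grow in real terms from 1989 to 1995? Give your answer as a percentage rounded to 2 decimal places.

36.96%

Deflate each year: 1989 → 5754.7/1.202 = 4787.60; 1995 → 9861.7/1.504 = 6556.98.
So real GDP changed by 6556.98/4787.60 − 1 = 0.3696, i.e. 36.96%.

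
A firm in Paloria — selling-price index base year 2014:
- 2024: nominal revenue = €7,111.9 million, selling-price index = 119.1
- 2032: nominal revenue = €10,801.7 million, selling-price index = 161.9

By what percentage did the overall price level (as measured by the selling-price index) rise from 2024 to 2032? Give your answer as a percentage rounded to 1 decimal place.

35.9%

Price-level change = 161.9 / 119.1 − 1 = 0.3594.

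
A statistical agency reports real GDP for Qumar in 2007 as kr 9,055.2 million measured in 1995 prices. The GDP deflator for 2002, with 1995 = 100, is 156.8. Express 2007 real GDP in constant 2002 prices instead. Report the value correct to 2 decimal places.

kr 14,198.55 million

Real GDP in 2002 prices = Real GDP in 1995 prices × (P_2002/P_1995) = 9055.2 × 1.568 = 14198.55.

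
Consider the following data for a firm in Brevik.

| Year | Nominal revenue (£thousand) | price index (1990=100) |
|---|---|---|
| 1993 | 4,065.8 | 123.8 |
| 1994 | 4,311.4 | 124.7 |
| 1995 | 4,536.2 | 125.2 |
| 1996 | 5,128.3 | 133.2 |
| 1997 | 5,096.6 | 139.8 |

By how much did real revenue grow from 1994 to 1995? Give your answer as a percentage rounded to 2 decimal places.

4.79%

Real revenue 1994 = 4311.4/1.247 = 3457.42.
Real revenue 1995 = 4536.2/1.252 = 3623.16.
Change = 3623.16/3457.42 − 1 = 0.0479.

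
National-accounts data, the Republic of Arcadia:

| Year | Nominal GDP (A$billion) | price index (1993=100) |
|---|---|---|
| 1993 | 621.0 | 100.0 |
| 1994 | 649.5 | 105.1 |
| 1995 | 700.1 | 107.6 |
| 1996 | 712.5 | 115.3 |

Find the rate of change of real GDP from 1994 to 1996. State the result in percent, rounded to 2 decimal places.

0.00%

Real GDP 1994 = 649.5/1.051 = 617.98.
Real GDP 1996 = 712.5/1.153 = 617.95.
Change = 617.95/617.98 − 1 = 0.0000.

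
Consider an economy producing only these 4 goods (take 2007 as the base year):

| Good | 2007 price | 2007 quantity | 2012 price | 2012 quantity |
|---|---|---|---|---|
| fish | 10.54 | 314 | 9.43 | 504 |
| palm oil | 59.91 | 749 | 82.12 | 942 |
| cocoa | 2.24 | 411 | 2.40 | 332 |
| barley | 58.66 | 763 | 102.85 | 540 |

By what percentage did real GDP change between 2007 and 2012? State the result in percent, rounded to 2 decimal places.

0.33%

Real GDP 2007 = Nominal GDP 2007 = 10.54·314 + 59.91·749 + 2.24·411 + 58.66·763 = 93860.37.
Real GDP 2012 (at 2007 prices) = 10.54·504 + 59.91·942 + 2.24·332 + 58.66·540 = 94167.46.
Real growth = 94167.46/93860.37 − 1 = 0.0033.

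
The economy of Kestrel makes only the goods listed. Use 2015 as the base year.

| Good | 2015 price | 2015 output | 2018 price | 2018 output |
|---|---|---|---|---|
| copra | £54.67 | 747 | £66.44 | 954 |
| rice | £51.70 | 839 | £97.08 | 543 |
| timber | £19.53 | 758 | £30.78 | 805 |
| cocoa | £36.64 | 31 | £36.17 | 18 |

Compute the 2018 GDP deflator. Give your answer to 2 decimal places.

146.49

Nominal GDP 2018 = 66.44·954 + 97.08·543 + 30.78·805 + 36.17·18 = 141527.16.
Real GDP 2018 (at 2015 prices) = 54.67·954 + 51.70·543 + 19.53·805 + 36.64·18 = 96609.45.
Deflator = Nominal/Real × 100 = 141527.16/96609.45 × 100 = 146.494.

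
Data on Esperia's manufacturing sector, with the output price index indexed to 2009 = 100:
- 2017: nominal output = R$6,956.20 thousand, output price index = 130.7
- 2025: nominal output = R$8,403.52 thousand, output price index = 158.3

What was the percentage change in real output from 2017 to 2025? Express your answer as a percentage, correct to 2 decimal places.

-0.26%

Deflate each year: 2017 → 6956.20/1.307 = 5322.26; 2025 → 8403.52/1.583 = 5308.60.
So real output changed by 5308.60/5322.26 − 1 = -0.0026, i.e. -0.26%.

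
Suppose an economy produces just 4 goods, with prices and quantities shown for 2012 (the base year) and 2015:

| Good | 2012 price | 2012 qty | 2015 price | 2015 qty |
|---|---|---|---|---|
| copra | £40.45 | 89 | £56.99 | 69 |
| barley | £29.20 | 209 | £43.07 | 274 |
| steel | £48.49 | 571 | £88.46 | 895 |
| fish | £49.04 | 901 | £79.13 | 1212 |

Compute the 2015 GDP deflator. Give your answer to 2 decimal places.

167.93

Nominal GDP 2015 = 56.99·69 + 43.07·274 + 88.46·895 + 79.13·1212 = 190810.75.
Real GDP 2015 (at 2012 prices) = 40.45·69 + 29.20·274 + 48.49·895 + 49.04·1212 = 113626.88.
Deflator = Nominal/Real × 100 = 190810.75/113626.88 × 100 = 167.927.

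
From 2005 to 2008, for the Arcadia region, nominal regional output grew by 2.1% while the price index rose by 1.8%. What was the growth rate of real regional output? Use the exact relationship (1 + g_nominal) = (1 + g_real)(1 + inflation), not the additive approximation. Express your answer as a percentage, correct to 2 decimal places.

(1 + g_nom) = (1 + g_real)(1 + π), so g_real = 1.0210 / 1.0180 − 1 = 0.00295.

0.29%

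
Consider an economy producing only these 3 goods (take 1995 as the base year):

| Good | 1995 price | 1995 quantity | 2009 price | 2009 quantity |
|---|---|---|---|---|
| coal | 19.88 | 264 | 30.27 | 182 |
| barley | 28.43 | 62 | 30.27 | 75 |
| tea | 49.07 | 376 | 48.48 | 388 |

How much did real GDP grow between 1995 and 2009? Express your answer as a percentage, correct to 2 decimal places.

-2.64%

Real GDP 1995 = Nominal GDP 1995 = 19.88·264 + 28.43·62 + 49.07·376 = 25461.30.
Real GDP 2009 (at 1995 prices) = 19.88·182 + 28.43·75 + 49.07·388 = 24789.57.
Real growth = 24789.57/25461.30 − 1 = -0.0264.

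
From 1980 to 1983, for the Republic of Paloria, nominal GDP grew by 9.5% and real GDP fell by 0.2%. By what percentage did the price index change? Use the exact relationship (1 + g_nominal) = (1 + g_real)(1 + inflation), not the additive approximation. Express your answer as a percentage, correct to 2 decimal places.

(1 + g_nom) = (1 + g_real)(1 + π), so π = 1.0950 / 0.9980 − 1 = 0.09719.

9.72%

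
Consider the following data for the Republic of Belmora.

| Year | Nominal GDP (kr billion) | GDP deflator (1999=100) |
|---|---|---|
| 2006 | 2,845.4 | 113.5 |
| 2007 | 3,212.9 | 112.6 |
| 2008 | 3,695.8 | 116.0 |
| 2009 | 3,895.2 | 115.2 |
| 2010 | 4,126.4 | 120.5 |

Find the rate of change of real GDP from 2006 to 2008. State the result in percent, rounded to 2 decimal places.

27.09%

Real GDP 2006 = 2845.4/1.135 = 2506.96.
Real GDP 2008 = 3695.8/1.160 = 3186.03.
Change = 3186.03/2506.96 − 1 = 0.2709.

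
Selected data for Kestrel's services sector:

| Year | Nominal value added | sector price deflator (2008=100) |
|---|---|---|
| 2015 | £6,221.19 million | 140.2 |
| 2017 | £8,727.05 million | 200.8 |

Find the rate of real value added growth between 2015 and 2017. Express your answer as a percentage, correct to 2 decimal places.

Deflate each year: 2015 → 6221.19/1.402 = 4437.37; 2017 → 8727.05/2.008 = 4346.14.
So real value added changed by 4346.14/4437.37 − 1 = -0.0206, i.e. -2.06%.

-2.06%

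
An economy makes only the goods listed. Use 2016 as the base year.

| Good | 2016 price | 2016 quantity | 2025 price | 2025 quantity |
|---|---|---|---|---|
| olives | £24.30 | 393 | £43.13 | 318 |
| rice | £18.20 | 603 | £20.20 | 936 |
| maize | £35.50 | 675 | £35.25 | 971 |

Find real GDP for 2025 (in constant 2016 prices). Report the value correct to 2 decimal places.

£59233.10

Real GDP 2025 = Σ (p_2016 × q_2025) = 24.30·318 + 18.20·936 + 35.50·971 = 59233.10.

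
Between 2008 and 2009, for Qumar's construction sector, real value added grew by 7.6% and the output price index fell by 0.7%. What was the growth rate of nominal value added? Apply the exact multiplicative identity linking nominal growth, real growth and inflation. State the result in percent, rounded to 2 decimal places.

(1 + g_nom) = (1 + g_real)(1 + π) = 1.0760 × 0.9930 = 1.06847.

6.85%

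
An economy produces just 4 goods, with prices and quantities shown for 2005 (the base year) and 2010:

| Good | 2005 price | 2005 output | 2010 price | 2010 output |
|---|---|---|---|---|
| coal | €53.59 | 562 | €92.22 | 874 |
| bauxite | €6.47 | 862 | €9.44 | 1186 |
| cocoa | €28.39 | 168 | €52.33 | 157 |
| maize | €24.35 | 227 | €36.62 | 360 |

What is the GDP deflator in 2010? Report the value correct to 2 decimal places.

Nominal GDP 2010 = 92.22·874 + 9.44·1186 + 52.33·157 + 36.62·360 = 113195.13.
Real GDP 2010 (at 2005 prices) = 53.59·874 + 6.47·1186 + 28.39·157 + 24.35·360 = 67734.31.
Deflator = Nominal/Real × 100 = 113195.13/67734.31 × 100 = 167.116.

167.12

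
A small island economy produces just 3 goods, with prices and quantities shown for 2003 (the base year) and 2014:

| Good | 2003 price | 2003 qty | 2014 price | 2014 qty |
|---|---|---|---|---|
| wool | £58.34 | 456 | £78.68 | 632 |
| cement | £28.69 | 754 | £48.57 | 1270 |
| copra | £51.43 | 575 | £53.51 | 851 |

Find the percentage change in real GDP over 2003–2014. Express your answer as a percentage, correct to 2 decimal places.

Real GDP 2003 = Nominal GDP 2003 = 58.34·456 + 28.69·754 + 51.43·575 = 77807.55.
Real GDP 2014 (at 2003 prices) = 58.34·632 + 28.69·1270 + 51.43·851 = 117074.11.
Real growth = 117074.11/77807.55 − 1 = 0.5047.

50.47%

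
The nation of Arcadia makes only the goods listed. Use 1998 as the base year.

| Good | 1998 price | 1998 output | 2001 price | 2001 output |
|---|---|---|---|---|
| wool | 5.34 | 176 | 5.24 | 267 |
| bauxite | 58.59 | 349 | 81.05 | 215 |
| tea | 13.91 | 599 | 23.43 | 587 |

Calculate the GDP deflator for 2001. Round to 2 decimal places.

146.83

Nominal GDP 2001 = 5.24·267 + 81.05·215 + 23.43·587 = 32578.24.
Real GDP 2001 (at 1998 prices) = 5.34·267 + 58.59·215 + 13.91·587 = 22187.80.
Deflator = Nominal/Real × 100 = 32578.24/22187.80 × 100 = 146.830.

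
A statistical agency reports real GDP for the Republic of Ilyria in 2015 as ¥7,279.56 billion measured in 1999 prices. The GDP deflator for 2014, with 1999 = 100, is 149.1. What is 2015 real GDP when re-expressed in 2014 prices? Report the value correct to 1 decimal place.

Real GDP in 2014 prices = Real GDP in 1999 prices × (P_2014/P_1999) = 7279.56 × 1.491 = 10853.82.

¥10,853.8 billion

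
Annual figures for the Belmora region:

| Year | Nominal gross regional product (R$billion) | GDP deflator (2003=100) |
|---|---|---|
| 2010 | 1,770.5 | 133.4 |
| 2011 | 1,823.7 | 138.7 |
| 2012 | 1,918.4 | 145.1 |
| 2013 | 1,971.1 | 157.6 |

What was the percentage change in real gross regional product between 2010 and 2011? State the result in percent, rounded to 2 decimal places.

Real gross regional product 2010 = 1770.5/1.334 = 1327.21.
Real gross regional product 2011 = 1823.7/1.387 = 1314.85.
Change = 1314.85/1327.21 − 1 = -0.0093.

-0.93%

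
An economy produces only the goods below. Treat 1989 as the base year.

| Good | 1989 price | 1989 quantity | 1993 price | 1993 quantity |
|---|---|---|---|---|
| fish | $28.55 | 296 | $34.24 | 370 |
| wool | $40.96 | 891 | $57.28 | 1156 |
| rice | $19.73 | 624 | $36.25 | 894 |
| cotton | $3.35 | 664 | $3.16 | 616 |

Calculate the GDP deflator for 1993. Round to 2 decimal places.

Nominal GDP 1993 = 34.24·370 + 57.28·1156 + 36.25·894 + 3.16·616 = 113238.54.
Real GDP 1993 (at 1989 prices) = 28.55·370 + 40.96·1156 + 19.73·894 + 3.35·616 = 77615.48.
Deflator = Nominal/Real × 100 = 113238.54/77615.48 × 100 = 145.897.

145.90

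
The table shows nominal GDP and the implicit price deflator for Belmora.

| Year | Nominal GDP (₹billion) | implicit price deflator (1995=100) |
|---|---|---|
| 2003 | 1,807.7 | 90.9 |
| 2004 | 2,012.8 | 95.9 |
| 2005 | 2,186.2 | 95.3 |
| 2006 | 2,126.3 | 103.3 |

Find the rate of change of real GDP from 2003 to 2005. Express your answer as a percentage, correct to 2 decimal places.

15.35%

Real GDP 2003 = 1807.7/0.909 = 1988.67.
Real GDP 2005 = 2186.2/0.953 = 2294.02.
Change = 2294.02/1988.67 − 1 = 0.1535.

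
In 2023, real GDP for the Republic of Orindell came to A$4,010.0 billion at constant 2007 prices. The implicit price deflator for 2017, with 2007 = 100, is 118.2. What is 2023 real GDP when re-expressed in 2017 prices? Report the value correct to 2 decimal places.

A$4,739.82 billion

Real GDP in 2017 prices = Real GDP in 2007 prices × (P_2017/P_2007) = 4010.0 × 1.182 = 4739.82.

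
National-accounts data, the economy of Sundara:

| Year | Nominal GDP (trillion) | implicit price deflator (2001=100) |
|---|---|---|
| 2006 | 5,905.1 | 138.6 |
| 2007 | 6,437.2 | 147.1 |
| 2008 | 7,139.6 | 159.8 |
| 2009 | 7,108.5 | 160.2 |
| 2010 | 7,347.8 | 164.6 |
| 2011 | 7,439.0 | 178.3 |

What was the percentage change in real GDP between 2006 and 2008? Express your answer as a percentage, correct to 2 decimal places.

Real GDP 2006 = 5905.1/1.386 = 4260.53.
Real GDP 2008 = 7139.6/1.598 = 4467.83.
Change = 4467.83/4260.53 − 1 = 0.0487.

4.87%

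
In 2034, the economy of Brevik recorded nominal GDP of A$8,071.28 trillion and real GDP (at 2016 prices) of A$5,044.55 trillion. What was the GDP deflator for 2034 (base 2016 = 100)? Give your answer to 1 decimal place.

160.0

GDP deflator = (Nominal / Real) × 100 = 8071.28 / 5044.55 × 100 = 160.00.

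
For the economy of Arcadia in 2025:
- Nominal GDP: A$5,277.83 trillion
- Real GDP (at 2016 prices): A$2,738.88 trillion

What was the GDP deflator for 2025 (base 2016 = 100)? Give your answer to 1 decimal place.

GDP deflator = (Nominal / Real) × 100 = 5277.83 / 2738.88 × 100 = 192.70.

192.7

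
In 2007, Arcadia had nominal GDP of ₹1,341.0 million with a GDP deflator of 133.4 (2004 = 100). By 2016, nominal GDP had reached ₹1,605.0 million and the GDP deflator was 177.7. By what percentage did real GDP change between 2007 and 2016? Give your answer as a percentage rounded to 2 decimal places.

-10.15%

Real GDP 2007 = 1341.0 / 1.334 = 1005.25.
Real GDP 2016 = 1605.0 / 1.777 = 903.21.
Real growth = 903.21 / 1005.25 − 1 = -0.1015.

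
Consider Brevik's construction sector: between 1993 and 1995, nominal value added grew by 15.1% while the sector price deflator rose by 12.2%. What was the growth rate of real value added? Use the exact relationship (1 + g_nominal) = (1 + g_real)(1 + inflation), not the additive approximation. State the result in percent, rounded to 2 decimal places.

2.58%

(1 + g_nom) = (1 + g_real)(1 + π), so g_real = 1.1510 / 1.1220 − 1 = 0.02585.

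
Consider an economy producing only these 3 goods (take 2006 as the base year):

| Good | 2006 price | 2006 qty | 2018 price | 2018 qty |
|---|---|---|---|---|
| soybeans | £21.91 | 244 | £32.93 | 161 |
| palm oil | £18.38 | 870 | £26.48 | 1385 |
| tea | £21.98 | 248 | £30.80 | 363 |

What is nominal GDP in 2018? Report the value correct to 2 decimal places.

£53156.93

Nominal GDP 2018 = Σ (p_2018 × q_2018) = 32.93·161 + 26.48·1385 + 30.80·363 = 53156.93.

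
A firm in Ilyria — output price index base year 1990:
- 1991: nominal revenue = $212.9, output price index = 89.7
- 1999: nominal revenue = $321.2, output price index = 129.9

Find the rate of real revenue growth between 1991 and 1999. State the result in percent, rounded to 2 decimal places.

4.18%

Deflate each year: 1991 → 212.9/0.897 = 237.35; 1999 → 321.2/1.299 = 247.27.
So real revenue changed by 247.27/237.35 − 1 = 0.0418, i.e. 4.18%.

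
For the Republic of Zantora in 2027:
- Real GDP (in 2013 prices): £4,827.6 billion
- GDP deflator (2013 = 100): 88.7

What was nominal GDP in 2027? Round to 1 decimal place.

£4,282.1 billion

Nominal GDP = Real × (GDP deflator/100) = 4827.6 × 0.887 = 4282.08.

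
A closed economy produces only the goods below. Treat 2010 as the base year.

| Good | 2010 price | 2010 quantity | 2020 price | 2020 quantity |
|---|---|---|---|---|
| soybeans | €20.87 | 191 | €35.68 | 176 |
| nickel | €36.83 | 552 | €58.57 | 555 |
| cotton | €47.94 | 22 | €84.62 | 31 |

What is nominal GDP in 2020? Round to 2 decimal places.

€41409.25

Nominal GDP 2020 = Σ (p_2020 × q_2020) = 35.68·176 + 58.57·555 + 84.62·31 = 41409.25.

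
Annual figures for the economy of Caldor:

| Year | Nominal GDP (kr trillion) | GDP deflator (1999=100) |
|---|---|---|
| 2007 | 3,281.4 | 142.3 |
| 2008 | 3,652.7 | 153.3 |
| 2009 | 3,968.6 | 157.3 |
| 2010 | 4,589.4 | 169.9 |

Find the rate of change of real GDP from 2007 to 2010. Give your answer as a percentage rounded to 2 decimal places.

Real GDP 2007 = 3281.4/1.423 = 2305.97.
Real GDP 2010 = 4589.4/1.699 = 2701.24.
Change = 2701.24/2305.97 − 1 = 0.1714.

17.14%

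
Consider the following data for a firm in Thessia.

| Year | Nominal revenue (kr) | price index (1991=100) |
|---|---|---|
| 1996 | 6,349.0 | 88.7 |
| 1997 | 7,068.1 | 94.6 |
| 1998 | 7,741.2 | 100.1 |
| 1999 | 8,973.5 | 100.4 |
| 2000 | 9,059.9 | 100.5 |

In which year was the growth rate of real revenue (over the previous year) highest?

1999

1997: real = 7068.1/0.946 = 7471.56; growth vs 1996 (7157.84) = 4.38%.
1998: real = 7741.2/1.001 = 7733.47; growth vs 1997 (7471.56) = 3.51%.
1999: real = 8973.5/1.004 = 8937.75; growth vs 1998 (7733.47) = 15.57%.
2000: real = 9059.9/1.005 = 9014.83; growth vs 1999 (8937.75) = 0.86%.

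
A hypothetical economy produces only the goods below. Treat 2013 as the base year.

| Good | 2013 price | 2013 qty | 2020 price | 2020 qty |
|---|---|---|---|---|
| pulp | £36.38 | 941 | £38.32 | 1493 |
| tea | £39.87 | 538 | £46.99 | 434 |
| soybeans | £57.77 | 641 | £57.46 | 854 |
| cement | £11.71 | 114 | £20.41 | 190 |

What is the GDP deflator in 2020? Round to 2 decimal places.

105.99

Nominal GDP 2020 = 38.32·1493 + 46.99·434 + 57.46·854 + 20.41·190 = 130554.16.
Real GDP 2020 (at 2013 prices) = 36.38·1493 + 39.87·434 + 57.77·854 + 11.71·190 = 123179.40.
Deflator = Nominal/Real × 100 = 130554.16/123179.40 × 100 = 105.987.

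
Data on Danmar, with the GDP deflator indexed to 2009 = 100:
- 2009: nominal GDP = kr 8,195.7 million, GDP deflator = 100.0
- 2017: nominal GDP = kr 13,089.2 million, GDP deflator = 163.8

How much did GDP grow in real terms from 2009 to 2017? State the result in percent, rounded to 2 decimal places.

Deflate each year: 2009 → 8195.7/1.000 = 8195.70; 2017 → 13089.2/1.638 = 7990.96.
So real GDP changed by 7990.96/8195.70 − 1 = -0.0250, i.e. -2.50%.

-2.50%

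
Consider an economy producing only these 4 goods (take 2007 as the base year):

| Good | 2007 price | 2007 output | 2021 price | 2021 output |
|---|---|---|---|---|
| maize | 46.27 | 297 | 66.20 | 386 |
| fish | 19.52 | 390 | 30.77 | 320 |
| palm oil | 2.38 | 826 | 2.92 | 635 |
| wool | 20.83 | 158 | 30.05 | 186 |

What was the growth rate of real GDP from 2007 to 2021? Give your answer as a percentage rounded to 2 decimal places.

10.82%

Real GDP 2007 = Nominal GDP 2007 = 46.27·297 + 19.52·390 + 2.38·826 + 20.83·158 = 26612.01.
Real GDP 2021 (at 2007 prices) = 46.27·386 + 19.52·320 + 2.38·635 + 20.83·186 = 29492.30.
Real growth = 29492.30/26612.01 − 1 = 0.1082.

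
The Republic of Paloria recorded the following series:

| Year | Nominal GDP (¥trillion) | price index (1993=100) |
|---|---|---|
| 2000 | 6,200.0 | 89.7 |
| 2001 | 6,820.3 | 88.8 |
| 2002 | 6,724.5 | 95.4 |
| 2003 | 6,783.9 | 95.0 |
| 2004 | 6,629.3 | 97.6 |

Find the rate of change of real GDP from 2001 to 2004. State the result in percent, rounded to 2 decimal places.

Real GDP 2001 = 6820.3/0.888 = 7680.52.
Real GDP 2004 = 6629.3/0.976 = 6792.32.
Change = 6792.32/7680.52 − 1 = -0.1156.

-11.56%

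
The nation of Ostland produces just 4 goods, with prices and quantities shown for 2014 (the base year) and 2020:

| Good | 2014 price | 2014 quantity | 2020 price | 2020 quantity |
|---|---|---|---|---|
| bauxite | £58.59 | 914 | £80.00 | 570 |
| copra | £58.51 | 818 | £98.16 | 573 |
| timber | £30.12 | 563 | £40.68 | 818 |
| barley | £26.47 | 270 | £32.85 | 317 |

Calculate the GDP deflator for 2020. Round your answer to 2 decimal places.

145.61

Nominal GDP 2020 = 80.00·570 + 98.16·573 + 40.68·818 + 32.85·317 = 145535.37.
Real GDP 2020 (at 2014 prices) = 58.59·570 + 58.51·573 + 30.12·818 + 26.47·317 = 99951.68.
Deflator = Nominal/Real × 100 = 145535.37/99951.68 × 100 = 145.606.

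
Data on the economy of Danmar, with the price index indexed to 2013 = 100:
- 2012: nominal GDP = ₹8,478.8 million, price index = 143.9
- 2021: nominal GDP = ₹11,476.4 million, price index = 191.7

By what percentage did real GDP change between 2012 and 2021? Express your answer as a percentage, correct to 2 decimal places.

Real GDP 2012 = 8478.8 / 1.439 = 5892.15.
Real GDP 2021 = 11476.4 / 1.917 = 5986.65.
Real growth = 5986.65 / 5892.15 − 1 = 0.0160.

1.60%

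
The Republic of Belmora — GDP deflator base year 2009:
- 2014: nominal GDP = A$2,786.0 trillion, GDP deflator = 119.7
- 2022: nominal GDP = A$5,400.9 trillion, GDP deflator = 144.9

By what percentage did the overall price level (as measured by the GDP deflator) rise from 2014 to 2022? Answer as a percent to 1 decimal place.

Price-level change = 144.9 / 119.7 − 1 = 0.2105.

21.1%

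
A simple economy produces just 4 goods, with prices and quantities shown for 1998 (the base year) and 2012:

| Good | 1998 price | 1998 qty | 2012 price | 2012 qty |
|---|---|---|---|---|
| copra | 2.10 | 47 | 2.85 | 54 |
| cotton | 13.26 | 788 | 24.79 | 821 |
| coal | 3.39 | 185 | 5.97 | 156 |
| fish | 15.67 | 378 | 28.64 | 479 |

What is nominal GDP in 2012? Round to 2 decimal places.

Nominal GDP 2012 = Σ (p_2012 × q_2012) = 2.85·54 + 24.79·821 + 5.97·156 + 28.64·479 = 35156.37.

35156.37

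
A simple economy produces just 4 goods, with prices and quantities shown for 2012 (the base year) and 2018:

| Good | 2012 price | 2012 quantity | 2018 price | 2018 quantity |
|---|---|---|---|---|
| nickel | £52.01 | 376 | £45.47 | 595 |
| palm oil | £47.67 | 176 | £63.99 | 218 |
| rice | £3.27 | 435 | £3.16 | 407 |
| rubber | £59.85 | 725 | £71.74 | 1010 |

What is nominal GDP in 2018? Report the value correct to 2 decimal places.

Nominal GDP 2018 = Σ (p_2018 × q_2018) = 45.47·595 + 63.99·218 + 3.16·407 + 71.74·1010 = 114747.99.

£114747.99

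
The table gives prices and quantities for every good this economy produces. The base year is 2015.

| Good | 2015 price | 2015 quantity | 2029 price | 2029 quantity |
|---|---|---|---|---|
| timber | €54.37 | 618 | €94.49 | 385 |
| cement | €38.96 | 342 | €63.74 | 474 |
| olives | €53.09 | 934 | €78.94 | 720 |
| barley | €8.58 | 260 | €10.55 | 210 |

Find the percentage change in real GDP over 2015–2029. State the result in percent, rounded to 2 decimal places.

Real GDP 2015 = Nominal GDP 2015 = 54.37·618 + 38.96·342 + 53.09·934 + 8.58·260 = 98741.84.
Real GDP 2029 (at 2015 prices) = 54.37·385 + 38.96·474 + 53.09·720 + 8.58·210 = 79426.09.
Real growth = 79426.09/98741.84 − 1 = -0.1956.

-19.56%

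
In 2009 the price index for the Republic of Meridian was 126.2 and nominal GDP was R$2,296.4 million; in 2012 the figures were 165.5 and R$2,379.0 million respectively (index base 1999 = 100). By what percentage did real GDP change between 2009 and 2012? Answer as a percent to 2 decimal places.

-21.00%

Real GDP 2009 = 2296.4 / 1.262 = 1819.65.
Real GDP 2012 = 2379.0 / 1.655 = 1437.46.
Real growth = 1437.46 / 1819.65 − 1 = -0.2100.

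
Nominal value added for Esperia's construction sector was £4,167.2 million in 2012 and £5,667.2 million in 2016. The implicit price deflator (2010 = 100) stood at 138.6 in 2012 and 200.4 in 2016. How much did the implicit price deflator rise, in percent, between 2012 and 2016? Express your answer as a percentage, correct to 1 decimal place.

Price-level change = 200.4 / 138.6 − 1 = 0.4459.

44.6%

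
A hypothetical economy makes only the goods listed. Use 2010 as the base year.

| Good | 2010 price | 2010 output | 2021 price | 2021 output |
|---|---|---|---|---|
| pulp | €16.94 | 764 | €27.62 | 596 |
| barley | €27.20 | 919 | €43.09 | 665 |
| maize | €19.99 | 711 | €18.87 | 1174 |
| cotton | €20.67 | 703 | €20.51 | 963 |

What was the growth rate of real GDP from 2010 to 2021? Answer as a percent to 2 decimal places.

Real GDP 2010 = Nominal GDP 2010 = 16.94·764 + 27.20·919 + 19.99·711 + 20.67·703 = 66682.86.
Real GDP 2021 (at 2010 prices) = 16.94·596 + 27.20·665 + 19.99·1174 + 20.67·963 = 71557.71.
Real growth = 71557.71/66682.86 − 1 = 0.0731.

7.31%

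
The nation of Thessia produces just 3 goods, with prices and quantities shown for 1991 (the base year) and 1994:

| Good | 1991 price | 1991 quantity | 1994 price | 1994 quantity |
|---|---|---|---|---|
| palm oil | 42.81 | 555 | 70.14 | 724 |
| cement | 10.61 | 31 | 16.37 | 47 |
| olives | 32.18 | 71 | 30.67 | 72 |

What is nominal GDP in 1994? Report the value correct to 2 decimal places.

Nominal GDP 1994 = Σ (p_1994 × q_1994) = 70.14·724 + 16.37·47 + 30.67·72 = 53758.99.

53758.99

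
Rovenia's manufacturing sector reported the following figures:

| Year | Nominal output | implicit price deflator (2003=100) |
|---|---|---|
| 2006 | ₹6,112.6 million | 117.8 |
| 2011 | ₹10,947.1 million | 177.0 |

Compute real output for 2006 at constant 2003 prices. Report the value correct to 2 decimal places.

₹5,188.96 million

Real output = Nominal / (implicit price deflator/100) = 6112.6 / 1.178 = 5188.96.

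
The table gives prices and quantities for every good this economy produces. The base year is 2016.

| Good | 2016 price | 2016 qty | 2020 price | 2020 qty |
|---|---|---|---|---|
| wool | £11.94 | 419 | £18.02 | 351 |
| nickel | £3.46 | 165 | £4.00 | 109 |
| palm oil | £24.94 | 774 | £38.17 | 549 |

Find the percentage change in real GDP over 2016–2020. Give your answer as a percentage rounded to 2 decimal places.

-26.60%

Real GDP 2016 = Nominal GDP 2016 = 11.94·419 + 3.46·165 + 24.94·774 = 24877.32.
Real GDP 2020 (at 2016 prices) = 11.94·351 + 3.46·109 + 24.94·549 = 18260.14.
Real growth = 18260.14/24877.32 − 1 = -0.2660.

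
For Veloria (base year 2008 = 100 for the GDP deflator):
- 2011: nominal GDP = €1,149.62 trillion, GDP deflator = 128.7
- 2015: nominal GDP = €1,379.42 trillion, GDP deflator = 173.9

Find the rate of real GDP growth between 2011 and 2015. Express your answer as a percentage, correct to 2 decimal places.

-11.20%

Deflate each year: 2011 → 1149.62/1.287 = 893.26; 2015 → 1379.42/1.739 = 793.23.
So real GDP changed by 793.23/893.26 − 1 = -0.1120, i.e. -11.20%.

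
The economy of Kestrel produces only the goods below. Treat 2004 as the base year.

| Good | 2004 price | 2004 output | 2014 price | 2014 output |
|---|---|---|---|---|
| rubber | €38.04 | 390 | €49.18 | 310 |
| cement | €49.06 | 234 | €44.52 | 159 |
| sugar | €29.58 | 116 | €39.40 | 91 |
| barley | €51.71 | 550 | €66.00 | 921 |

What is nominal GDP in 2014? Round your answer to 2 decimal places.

Nominal GDP 2014 = Σ (p_2014 × q_2014) = 49.18·310 + 44.52·159 + 39.40·91 + 66.00·921 = 86695.88.

€86695.88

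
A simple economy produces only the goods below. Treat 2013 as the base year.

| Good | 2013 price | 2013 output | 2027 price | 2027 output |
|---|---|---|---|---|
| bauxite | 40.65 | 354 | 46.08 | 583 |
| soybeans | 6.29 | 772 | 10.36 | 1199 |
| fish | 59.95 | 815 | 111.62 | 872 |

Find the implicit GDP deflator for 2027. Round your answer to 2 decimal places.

163.58

Nominal GDP 2027 = 46.08·583 + 10.36·1199 + 111.62·872 = 136618.92.
Real GDP 2027 (at 2013 prices) = 40.65·583 + 6.29·1199 + 59.95·872 = 83517.06.
Deflator = Nominal/Real × 100 = 136618.92/83517.06 × 100 = 163.582.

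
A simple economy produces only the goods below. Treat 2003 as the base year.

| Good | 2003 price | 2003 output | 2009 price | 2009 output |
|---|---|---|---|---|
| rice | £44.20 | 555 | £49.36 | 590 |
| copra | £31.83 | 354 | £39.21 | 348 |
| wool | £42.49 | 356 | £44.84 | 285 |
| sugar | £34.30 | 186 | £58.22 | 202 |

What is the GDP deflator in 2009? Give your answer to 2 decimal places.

119.78

Nominal GDP 2009 = 49.36·590 + 39.21·348 + 44.84·285 + 58.22·202 = 67307.32.
Real GDP 2009 (at 2003 prices) = 44.20·590 + 31.83·348 + 42.49·285 + 34.30·202 = 56193.09.
Deflator = Nominal/Real × 100 = 67307.32/56193.09 × 100 = 119.779.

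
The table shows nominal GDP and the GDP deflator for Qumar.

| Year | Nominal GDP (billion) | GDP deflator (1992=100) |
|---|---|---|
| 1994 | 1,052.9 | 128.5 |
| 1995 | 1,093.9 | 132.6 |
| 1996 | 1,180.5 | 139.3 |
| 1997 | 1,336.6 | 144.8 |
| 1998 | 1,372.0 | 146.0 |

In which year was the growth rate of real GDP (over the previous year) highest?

1997

1995: real = 1093.9/1.326 = 824.96; growth vs 1994 (819.38) = 0.68%.
1996: real = 1180.5/1.393 = 847.45; growth vs 1995 (824.96) = 2.73%.
1997: real = 1336.6/1.448 = 923.07; growth vs 1996 (847.45) = 8.92%.
1998: real = 1372.0/1.460 = 939.73; growth vs 1997 (923.07) = 1.80%.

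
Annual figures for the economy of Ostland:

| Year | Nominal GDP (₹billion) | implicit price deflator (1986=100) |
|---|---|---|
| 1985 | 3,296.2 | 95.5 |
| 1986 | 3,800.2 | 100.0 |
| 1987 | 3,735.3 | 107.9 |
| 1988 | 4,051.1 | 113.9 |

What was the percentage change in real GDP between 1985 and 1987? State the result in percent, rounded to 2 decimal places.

0.30%

Real GDP 1985 = 3296.2/0.955 = 3451.52.
Real GDP 1987 = 3735.3/1.079 = 3461.82.
Change = 3461.82/3451.52 − 1 = 0.0030.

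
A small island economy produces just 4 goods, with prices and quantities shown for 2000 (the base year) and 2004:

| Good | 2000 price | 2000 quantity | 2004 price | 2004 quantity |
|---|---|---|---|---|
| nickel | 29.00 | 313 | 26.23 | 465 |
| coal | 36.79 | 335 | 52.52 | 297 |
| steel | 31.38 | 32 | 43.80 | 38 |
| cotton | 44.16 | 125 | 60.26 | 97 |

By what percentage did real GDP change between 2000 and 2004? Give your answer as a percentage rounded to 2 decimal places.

7.02%

Real GDP 2000 = Nominal GDP 2000 = 29.00·313 + 36.79·335 + 31.38·32 + 44.16·125 = 27925.81.
Real GDP 2004 (at 2000 prices) = 29.00·465 + 36.79·297 + 31.38·38 + 44.16·97 = 29887.59.
Real growth = 29887.59/27925.81 − 1 = 0.0702.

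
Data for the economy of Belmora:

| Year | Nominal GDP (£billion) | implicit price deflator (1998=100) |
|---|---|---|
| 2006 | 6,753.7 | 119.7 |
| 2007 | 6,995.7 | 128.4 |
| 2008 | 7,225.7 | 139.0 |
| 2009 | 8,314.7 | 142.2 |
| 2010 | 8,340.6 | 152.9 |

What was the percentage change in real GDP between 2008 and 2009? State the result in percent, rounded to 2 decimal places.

Real GDP 2008 = 7225.7/1.390 = 5198.35.
Real GDP 2009 = 8314.7/1.422 = 5847.19.
Change = 5847.19/5198.35 − 1 = 0.1248.

12.48%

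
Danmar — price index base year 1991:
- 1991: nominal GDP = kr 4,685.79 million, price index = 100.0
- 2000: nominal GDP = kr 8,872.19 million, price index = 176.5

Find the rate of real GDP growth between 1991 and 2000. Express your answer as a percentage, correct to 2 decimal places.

7.28%

Real GDP 1991 = 4685.79 / 1.000 = 4685.79.
Real GDP 2000 = 8872.19 / 1.765 = 5026.74.
Real growth = 5026.74 / 4685.79 − 1 = 0.0728.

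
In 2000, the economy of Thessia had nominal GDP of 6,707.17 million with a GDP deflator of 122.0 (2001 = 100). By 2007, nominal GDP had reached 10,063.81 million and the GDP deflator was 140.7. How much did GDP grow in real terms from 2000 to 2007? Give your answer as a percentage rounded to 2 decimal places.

Real GDP 2000 = 6707.17 / 1.220 = 5497.68.
Real GDP 2007 = 10063.81 / 1.407 = 7152.67.
Real growth = 7152.67 / 5497.68 − 1 = 0.3010.

30.10%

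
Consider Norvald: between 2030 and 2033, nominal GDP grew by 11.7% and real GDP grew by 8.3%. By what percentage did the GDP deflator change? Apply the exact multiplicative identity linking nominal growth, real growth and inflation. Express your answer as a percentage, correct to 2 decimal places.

(1 + g_nom) = (1 + g_real)(1 + π), so π = 1.1170 / 1.0830 − 1 = 0.03139.

3.14%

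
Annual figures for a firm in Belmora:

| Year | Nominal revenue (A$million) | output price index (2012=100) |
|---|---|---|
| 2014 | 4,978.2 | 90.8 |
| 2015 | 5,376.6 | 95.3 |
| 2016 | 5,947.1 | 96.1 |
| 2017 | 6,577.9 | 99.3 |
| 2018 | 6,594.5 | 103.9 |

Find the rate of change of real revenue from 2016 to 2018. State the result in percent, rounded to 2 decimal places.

2.56%

Real revenue 2016 = 5947.1/0.961 = 6188.45.
Real revenue 2018 = 6594.5/1.039 = 6346.97.
Change = 6346.97/6188.45 − 1 = 0.0256.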